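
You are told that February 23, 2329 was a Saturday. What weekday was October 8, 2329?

February 2329: 28 − 23 = 5 days remain (2329 is not a leap year, so February has 28 days).
Then March (31), April (30), May (31), June (30), July (31), August (31), September (30): 31 + 30 + 31 + 30 + 31 + 31 + 30 = 214 days.
October 1–8, 2329: 8 days.
Total: 5 + 214 + 8 = 227 days.
227 mod 7 = 3, so 3 days after Saturday is Tuesday.

Tuesday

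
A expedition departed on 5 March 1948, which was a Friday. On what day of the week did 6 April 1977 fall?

Wednesday

Day-of-year of March 5, 1948: 65.
Day-of-year of April 6, 1977: 96.
1948 has 366 days, so 366 − 65 = 301 days remain in 1948.
Full years 1949–1976: 21 common + 7 leap = 21×365 + 7×366 = 10227 days.
Total: 301 + 10227 + 96 = 10624 days.
10624 mod 7 = 5, so 5 days after Friday is Wednesday.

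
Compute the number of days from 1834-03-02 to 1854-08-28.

Day-of-year of March 2, 1834: 61.
Day-of-year of August 28, 1854: 240.
1834 has 365 days, so 365 − 61 = 304 days remain in 1834.
Full years 1835–1853: 14 common + 5 leap = 14×365 + 5×366 = 6940 days.
Total: 304 + 6940 + 240 = 7484 days.

7484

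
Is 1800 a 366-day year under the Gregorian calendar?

1800 is not a leap year (divisible by 100 but not 400).

No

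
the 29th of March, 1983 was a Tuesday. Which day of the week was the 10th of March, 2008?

Monday

From March 29, 1983 to March 29, 2007: 24 years, of which 6 contain a Feb 29 — 18×365 + 6×366 = 8766 days.
(2000 is a leap year (divisible by 400).)
March 2007: 31 − 29 = 2 days remain.
Then 11 full months totalling 335 days.
March 1–10, 2008: 10 days.
Residual: 347 days.
Total: 9113 days.
9113 mod 7 = 6, so 6 days after Tuesday is Monday.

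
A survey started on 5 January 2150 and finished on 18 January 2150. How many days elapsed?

Within January 2150: 18 − 5 = 13 days.

13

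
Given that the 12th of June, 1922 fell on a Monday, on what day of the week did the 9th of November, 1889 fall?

Count forward from the earlier date (November 9, 1889) to the later (June 12, 1922):
Day-of-year of November 9, 1889: 313.
Day-of-year of June 12, 1922: 163.
1889 has 365 days, so 365 − 313 = 52 days remain in 1889.
Full years 1890–1921: 25 common + 7 leap = 25×365 + 7×366 = 11687 days.
Total: 52 + 11687 + 163 = 11902 days.
11902 mod 7 = 2, so 2 days before Monday is Saturday.

Saturday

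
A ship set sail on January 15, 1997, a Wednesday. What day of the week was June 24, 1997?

January 1997: 31 − 15 = 16 days remain.
Then February 1997 (28), March (31), April (30), May (31): 28 + 31 + 30 + 31 = 120 days.
June 1–24, 1997: 24 days.
Total: 16 + 120 + 24 = 160 days.
160 mod 7 = 6, so 6 days after Wednesday is Tuesday.

Tuesday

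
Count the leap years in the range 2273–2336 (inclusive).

15

Years divisible by 4: 2276, 2280, …, 2336 — 16 in all.
Of these, 2300 is divisible by 100 but not 400, so not leap.
Leap years: 16 − 1 = 15.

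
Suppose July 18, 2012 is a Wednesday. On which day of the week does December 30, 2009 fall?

Wednesday

Count forward from the earlier date (December 30, 2009) to the later (July 18, 2012):
Day-of-year of December 30, 2009: 364.
Day-of-year of July 18, 2012: 200.
2009 has 365 days, so 365 − 364 = 1 days remain in 2009.
Full years: 2010: 365; 2011: 365. Sum = 730.
Total: 1 + 730 + 200 = 931 days.
931 is a multiple of 7, so December 30, 2009 falls on the same weekday: Wednesday.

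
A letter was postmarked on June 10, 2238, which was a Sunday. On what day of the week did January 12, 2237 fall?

Count forward from the earlier date (January 12, 2237) to the later (June 10, 2238):
January 12, 2237 → January 12, 2238: 365 days.
January 2238: 31 − 12 = 19 days remain.
Then February 2238 (28), March (31), April (30), May (31): 28 + 31 + 30 + 31 = 120 days.
June 1–10, 2238: 10 days.
Residual: 149 days.
Total: 514 days.
514 mod 7 = 3, so 3 days before Sunday is Thursday.

Thursday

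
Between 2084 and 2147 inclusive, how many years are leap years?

Years divisible by 4: 2084, 2088, …, 2144 — 16 in all.
Of these, 2100 is divisible by 100 but not 400, so not leap.
Leap years: 16 − 1 = 15.

15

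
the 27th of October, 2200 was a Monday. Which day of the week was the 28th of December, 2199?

Count forward from the earlier date (December 28, 2199) to the later (October 27, 2200):
Day-of-year of December 28, 2199: 362.
Day-of-year of October 27, 2200: 300.
2199 has 365 days, so 365 − 362 = 3 days remain in 2199.
Total: 3 + 300 = 303 days.
303 mod 7 = 2, so 2 days before Monday is Saturday.

Saturday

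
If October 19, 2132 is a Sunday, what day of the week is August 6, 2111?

Count forward from the earlier date (August 6, 2111) to the later (October 19, 2132):
From August 6, 2111 to August 6, 2132: 21 years, of which 6 contain a Feb 29 — 15×365 + 6×366 = 7671 days.
August 2132: 31 − 6 = 25 days remain.
Then September (30): 30 days.
October 1–19, 2132: 19 days.
Residual: 74 days.
Total: 7745 days.
7745 mod 7 = 3, so 3 days before Sunday is Thursday.

Thursday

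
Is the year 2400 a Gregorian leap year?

2400 is a leap year (divisible by 400).

Yes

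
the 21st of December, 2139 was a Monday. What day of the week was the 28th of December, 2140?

Wednesday

December 2139: 31 − 21 = 10 days remain.
Then 11 full months totalling 335 days.
December 1–28, 2140: 28 days.
Total: 10 + 335 + 28 = 373 days.
373 mod 7 = 2, so 2 days after Monday is Wednesday.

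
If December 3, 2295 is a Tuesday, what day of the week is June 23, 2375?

From December 3, 2295 to December 3, 2374: 79 years, of which 19 contain a Feb 29 — 60×365 + 19×366 = 28854 days.
(2300 is not a leap year (divisible by 100 but not 400).)
December 2374: 31 − 3 = 28 days remain.
Then January (31), February 2375 (28), March (31), April (30), May (31): 31 + 28 + 31 + 30 + 31 = 151 days.
June 1–23, 2375: 23 days.
Residual: 202 days.
Total: 29056 days.
29056 mod 7 = 6, so 6 days after Tuesday is Monday.

Monday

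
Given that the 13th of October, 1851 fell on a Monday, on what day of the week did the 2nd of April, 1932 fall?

From October 13, 1851 to October 13, 1931: 80 years, of which 19 contain a Feb 29 — 61×365 + 19×366 = 29219 days.
(1900 is not a leap year (divisible by 100 but not 400).)
October 1931: 31 − 13 = 18 days remain.
Then November (30), December (31), January (31), February 1932 (29), March (31): 30 + 31 + 31 + 29 + 31 = 152 days.
April 1–2, 1932: 2 days.
Residual: 172 days.
Total: 29391 days.
29391 mod 7 = 5, so 5 days after Monday is Saturday.

Saturday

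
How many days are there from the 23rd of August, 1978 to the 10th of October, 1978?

August 1978: 31 − 23 = 8 days remain.
Then September (30): 30 days.
October 1–10, 1978: 10 days.
Total: 8 + 30 + 10 = 48 days.

48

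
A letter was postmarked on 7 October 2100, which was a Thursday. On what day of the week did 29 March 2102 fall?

Wednesday

October 2100: 31 − 7 = 24 days remain.
Then 16 full months totalling 485 days.
March 1–29, 2102: 29 days.
Total: 24 + 485 + 29 = 538 days.
538 mod 7 = 6, so 6 days after Thursday is Wednesday.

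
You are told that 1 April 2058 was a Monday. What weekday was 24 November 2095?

Thursday

Day-of-year of April 1, 2058: 91.
Day-of-year of November 24, 2095: 328.
2058 has 365 days, so 365 − 91 = 274 days remain in 2058.
Full years 2059–2094: 27 common + 9 leap = 27×365 + 9×366 = 13149 days.
Total: 274 + 13149 + 328 = 13751 days.
13751 mod 7 = 3, so 3 days after Monday is Thursday.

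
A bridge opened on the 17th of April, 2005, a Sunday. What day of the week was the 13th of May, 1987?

Count forward from the earlier date (May 13, 1987) to the later (April 17, 2005):
From May 13, 1987 to May 13, 2004: 17 years, of which 5 contain a Feb 29 — 12×365 + 5×366 = 6210 days.
(2000 is a leap year (divisible by 400).)
May 2004: 31 − 13 = 18 days remain.
Then 10 full months totalling 304 days.
April 1–17, 2005: 17 days.
Residual: 339 days.
Total: 6549 days.
6549 mod 7 = 4, so 4 days before Sunday is Wednesday.

Wednesday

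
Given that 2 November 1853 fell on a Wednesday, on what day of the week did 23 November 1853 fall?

Wednesday

Within November 1853: 23 − 2 = 21 days.
21 is a multiple of 7, so 23 November 1853 falls on the same weekday: Wednesday.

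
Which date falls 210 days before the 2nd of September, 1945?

the 4th of February, 1945

Count 210 days before September 2, 1945:
February 1945: 28 − 4 = 24 days remain (1945 is not a leap year, so February has 28 days).
Then March (31), April (30), May (31), June (30), July (31), August (31): 31 + 30 + 31 + 30 + 31 + 31 = 184 days.
September 1–2, 1945: 2 days.
Total: 24 + 184 + 2 = 210 days.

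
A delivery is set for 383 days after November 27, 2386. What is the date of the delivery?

December 15, 2387

Count 383 days after November 27, 2386:
November 27, 2386 → November 27, 2387: 365 days.
November 2387: 30 − 27 = 3 days remain.
December 1–15, 2387: 15 days.
Residual: 18 days.
Total: 383 days.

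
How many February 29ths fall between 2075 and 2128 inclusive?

13

Years divisible by 4: 2076, 2080, …, 2128 — 14 in all.
Of these, 2100 is divisible by 100 but not 400, so not leap.
Leap years: 14 − 1 = 13.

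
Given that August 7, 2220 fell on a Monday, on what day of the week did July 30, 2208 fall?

Count forward from the earlier date (July 30, 2208) to the later (August 7, 2220):
Day-of-year of July 30, 2208: 212.
Day-of-year of August 7, 2220: 220.
2208 has 366 days, so 366 − 212 = 154 days remain in 2208.
Full years 2209–2219: 9 common + 2 leap = 9×365 + 2×366 = 4017 days.
Total: 154 + 4017 + 220 = 4391 days.
4391 mod 7 = 2, so 2 days before Monday is Saturday.

Saturday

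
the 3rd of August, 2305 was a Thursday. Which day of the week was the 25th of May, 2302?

Count forward from the earlier date (May 25, 2302) to the later (August 3, 2305):
Day-of-year of May 25, 2302: 145.
Day-of-year of August 3, 2305: 215.
2302 has 365 days, so 365 − 145 = 220 days remain in 2302.
Full years: 2303: 365; 2304: 366. Sum = 731.
Total: 220 + 731 + 215 = 1166 days.
1166 mod 7 = 4, so 4 days before Thursday is Sunday.

Sunday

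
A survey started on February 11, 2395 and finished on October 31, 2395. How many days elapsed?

262

February 2395: 28 − 11 = 17 days remain (2395 is not a leap year, so February has 28 days).
Then March (31), April (30), May (31), June (30), July (31), August (31), September (30): 31 + 30 + 31 + 30 + 31 + 31 + 30 = 214 days.
October 1–31, 2395: 31 days.
Total: 17 + 214 + 31 = 262 days.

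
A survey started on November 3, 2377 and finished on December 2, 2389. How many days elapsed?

4412

Day-of-year of November 3, 2377: 307.
Day-of-year of December 2, 2389: 336.
2377 has 365 days, so 365 − 307 = 58 days remain in 2377.
Full years 2378–2388: 8 common + 3 leap = 8×365 + 3×366 = 4018 days.
Total: 58 + 4018 + 336 = 4412 days.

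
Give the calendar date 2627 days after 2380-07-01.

2387-09-10

Count 2627 days after July 1, 2380:
From July 1, 2380 to July 1, 2387: 7 years, of which 1 contains a Feb 29 — 6×365 + 1×366 = 2556 days.
July 2387: 31 − 1 = 30 days remain.
Then August (31): 31 days.
September 1–10, 2387: 10 days.
Residual: 71 days.
Total: 2627 days.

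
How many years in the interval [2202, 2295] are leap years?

23

Years divisible by 4: 2204, 2208, …, 2292 — 23 in all.
No century exceptions apply. Count: 23.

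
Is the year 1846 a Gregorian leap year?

1846 is not a leap year.

No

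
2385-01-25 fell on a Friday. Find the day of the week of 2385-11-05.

January 2385: 31 − 25 = 6 days remain.
Then 9 full months totalling 273 days.
November 1–5, 2385: 5 days.
Total: 6 + 273 + 5 = 284 days.
284 mod 7 = 4, so 4 days after Friday is Tuesday.

Tuesday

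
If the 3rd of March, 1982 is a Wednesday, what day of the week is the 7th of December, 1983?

Wednesday

March 3, 1982 → March 3, 1983: 365 days.
March 1983: 31 − 3 = 28 days remain.
Then April (30), May (31), June (30), July (31), August (31), September (30), October (31), November (30): 30 + 31 + 30 + 31 + 31 + 30 + 31 + 30 = 244 days.
December 1–7, 1983: 7 days.
Residual: 279 days.
Total: 644 days.
644 is a multiple of 7, so the 7th of December, 1983 falls on the same weekday: Wednesday.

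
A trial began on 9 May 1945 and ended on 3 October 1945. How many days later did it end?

147

May 1945: 31 − 9 = 22 days remain.
Then June (30), July (31), August (31), September (30): 30 + 31 + 31 + 30 = 122 days.
October 1–3, 1945: 3 days.
Total: 22 + 122 + 3 = 147 days.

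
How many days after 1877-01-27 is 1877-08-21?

January 1877: 31 − 27 = 4 days remain.
Then February 1877 (28), March (31), April (30), May (31), June (30), July (31): 28 + 31 + 30 + 31 + 30 + 31 = 181 days.
August 1–21, 1877: 21 days.
Total: 4 + 181 + 21 = 206 days.

206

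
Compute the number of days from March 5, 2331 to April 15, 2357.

Day-of-year of March 5, 2331: 64.
Day-of-year of April 15, 2357: 105.
2331 has 365 days, so 365 − 64 = 301 days remain in 2331.
Full years 2332–2356: 18 common + 7 leap = 18×365 + 7×366 = 9132 days.
Total: 301 + 9132 + 105 = 9538 days.

9538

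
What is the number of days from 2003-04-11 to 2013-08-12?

3776

Day-of-year of April 11, 2003: 101.
Day-of-year of August 12, 2013: 224.
2003 has 365 days, so 365 − 101 = 264 days remain in 2003.
Full years 2004–2012: 6 common + 3 leap = 6×365 + 3×366 = 3288 days.
Total: 264 + 3288 + 224 = 3776 days.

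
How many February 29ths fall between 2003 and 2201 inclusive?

48

Years divisible by 4: 2004, 2008, …, 2200 — 50 in all.
Of these, 2100, 2200 are divisible by 100 but not 400, so not leap.
Leap years: 50 − 2 = 48.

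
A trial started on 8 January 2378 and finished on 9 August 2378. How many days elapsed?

January 2378: 31 − 8 = 23 days remain.
Then February 2378 (28), March (31), April (30), May (31), June (30), July (31): 28 + 31 + 30 + 31 + 30 + 31 = 181 days.
August 1–9, 2378: 9 days.
Total: 23 + 181 + 9 = 213 days.

213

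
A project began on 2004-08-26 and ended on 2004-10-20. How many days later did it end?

55

August 2004: 31 − 26 = 5 days remain.
Then September (30): 30 days.
October 1–20, 2004: 20 days.
Total: 5 + 30 + 20 = 55 days.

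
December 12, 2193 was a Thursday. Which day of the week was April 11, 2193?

Count forward from the earlier date (April 11, 2193) to the later (December 12, 2193):
April 2193: 30 − 11 = 19 days remain.
Then May (31), June (30), July (31), August (31), September (30), October (31), November (30): 31 + 30 + 31 + 31 + 30 + 31 + 30 = 214 days.
December 1–12, 2193: 12 days.
Total: 19 + 214 + 12 = 245 days.
245 is a multiple of 7, so April 11, 2193 falls on the same weekday: Thursday.

Thursday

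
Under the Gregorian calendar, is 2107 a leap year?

2107 is not a leap year.

No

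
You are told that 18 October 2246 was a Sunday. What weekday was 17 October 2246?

Count forward from the earlier date (October 17, 2246) to the later (October 18, 2246):
Within October 2246: 18 − 17 = 1 day.
1 mod 7 = 1, so 1 day before Sunday is Saturday.

Saturday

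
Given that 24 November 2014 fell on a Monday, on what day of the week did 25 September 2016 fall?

Day-of-year of November 24, 2014: 328.
Day-of-year of September 25, 2016: 269.
2014 has 365 days, so 365 − 328 = 37 days remain in 2014.
Full years: 2015: 365. Sum = 365.
Total: 37 + 365 + 269 = 671 days.
671 mod 7 = 6, so 6 days after Monday is Sunday.

Sunday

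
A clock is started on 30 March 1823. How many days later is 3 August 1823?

126

March 1823: 31 − 30 = 1 day remains.
Then April (30), May (31), June (30), July (31): 30 + 31 + 30 + 31 = 122 days.
August 1–3, 1823: 3 days.
Total: 1 + 122 + 3 = 126 days.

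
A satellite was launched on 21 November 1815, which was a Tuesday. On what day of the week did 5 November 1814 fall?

Count forward from the earlier date (November 5, 1814) to the later (November 21, 1815):
Day-of-year of November 5, 1814: 309.
Day-of-year of November 21, 1815: 325.
1814 has 365 days, so 365 − 309 = 56 days remain in 1814.
Total: 56 + 325 = 381 days.
381 mod 7 = 3, so 3 days before Tuesday is Saturday.

Saturday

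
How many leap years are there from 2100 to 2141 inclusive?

10

Years divisible by 4 in [2100, 2141]: 2100, 2104, 2108, 2112, 2116, 2120, 2124, 2128, 2132, 2136, 2140.
Of these, 2100 is divisible by 100 but not 400, so not leap.
Leap years: 11 − 1 = 10.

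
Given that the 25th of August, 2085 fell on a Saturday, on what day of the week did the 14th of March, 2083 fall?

Sunday

Count forward from the earlier date (March 14, 2083) to the later (August 25, 2085):
Day-of-year of March 14, 2083: 73.
Day-of-year of August 25, 2085: 237.
2083 has 365 days, so 365 − 73 = 292 days remain in 2083.
Full years: 2084: 366. Sum = 366.
Total: 292 + 366 + 237 = 895 days.
895 mod 7 = 6, so 6 days before Saturday is Sunday.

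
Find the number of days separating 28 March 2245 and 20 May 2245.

53

March 2245: 31 − 28 = 3 days remain.
Then April (30): 30 days.
May 1–20, 2245: 20 days.
Total: 3 + 30 + 20 = 53 days.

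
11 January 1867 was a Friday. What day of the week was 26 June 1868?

Friday

January 11, 1867 → January 11, 1868: 365 days.
January 1868: 31 − 11 = 20 days remain.
Then February 1868 (29), March (31), April (30), May (31): 29 + 31 + 30 + 31 = 121 days.
June 1–26, 1868: 26 days.
Residual: 167 days.
Total: 532 days.
532 is a multiple of 7, so 26 June 1868 falls on the same weekday: Friday.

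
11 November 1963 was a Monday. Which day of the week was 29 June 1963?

Count forward from the earlier date (June 29, 1963) to the later (November 11, 1963):
June 1963: 30 − 29 = 1 day remains.
Then July (31), August (31), September (30), October (31): 31 + 31 + 30 + 31 = 123 days.
November 1–11, 1963: 11 days.
Total: 1 + 123 + 11 = 135 days.
135 mod 7 = 2, so 2 days before Monday is Saturday.

Saturday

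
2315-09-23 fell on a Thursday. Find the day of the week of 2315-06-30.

Wednesday

Count forward from the earlier date (June 30, 2315) to the later (September 23, 2315):
June 2315: 30 − 30 = 0 days remain.
Then July (31), August (31): 31 + 31 = 62 days.
September 1–23, 2315: 23 days.
Total: 0 + 62 + 23 = 85 days.
85 mod 7 = 1, so 1 day before Thursday is Wednesday.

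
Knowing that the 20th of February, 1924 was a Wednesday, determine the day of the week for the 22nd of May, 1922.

Monday

Count forward from the earlier date (May 22, 1922) to the later (February 20, 1924):
Day-of-year of May 22, 1922: 142.
Day-of-year of February 20, 1924: 51.
1922 has 365 days, so 365 − 142 = 223 days remain in 1922.
Full years: 1923: 365. Sum = 365.
Total: 223 + 365 + 51 = 639 days.
639 mod 7 = 2, so 2 days before Wednesday is Monday.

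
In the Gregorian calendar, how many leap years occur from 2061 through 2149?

Years divisible by 4: 2064, 2068, …, 2148 — 22 in all.
Of these, 2100 is divisible by 100 but not 400, so not leap.
Leap years: 22 − 1 = 21.

21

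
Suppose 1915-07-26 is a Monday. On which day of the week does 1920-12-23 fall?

Thursday

Day-of-year of July 26, 1915: 207.
Day-of-year of December 23, 1920: 358.
1915 has 365 days, so 365 − 207 = 158 days remain in 1915.
Full years: 1916: 366; 1917: 365; 1918: 365; 1919: 365. Sum = 1461.
Total: 158 + 1461 + 358 = 1977 days.
1977 mod 7 = 3, so 3 days after Monday is Thursday.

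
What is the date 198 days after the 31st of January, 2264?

the 16th of August, 2264

Count 198 days after January 31, 2264:
January 2264: 31 − 31 = 0 days remain.
Then February 2264 (29), March (31), April (30), May (31), June (30), July (31): 29 + 31 + 30 + 31 + 30 + 31 = 182 days.
August 1–16, 2264: 16 days.
Total: 0 + 182 + 16 = 198 days.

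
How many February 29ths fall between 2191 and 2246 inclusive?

Years divisible by 4: 2192, 2196, …, 2244 — 14 in all.
Of these, 2200 is divisible by 100 but not 400, so not leap.
Leap years: 14 − 1 = 13.

13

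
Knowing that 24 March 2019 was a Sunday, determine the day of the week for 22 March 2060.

Day-of-year of March 24, 2019: 83.
Day-of-year of March 22, 2060: 82.
2019 has 365 days, so 365 − 83 = 282 days remain in 2019.
Full years 2020–2059: 30 common + 10 leap = 30×365 + 10×366 = 14610 days.
Total: 282 + 14610 + 82 = 14974 days.
14974 mod 7 = 1, so 1 day after Sunday is Monday.

Monday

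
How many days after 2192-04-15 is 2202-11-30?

3880

Day-of-year of April 15, 2192: 106.
Day-of-year of November 30, 2202: 334.
2192 has 366 days, so 366 − 106 = 260 days remain in 2192.
Full years 2193–2201: 8 common + 1 leap = 8×365 + 1×366 = 3286 days.
Total: 260 + 3286 + 334 = 3880 days.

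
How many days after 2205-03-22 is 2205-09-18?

March 2205: 31 − 22 = 9 days remain.
Then April (30), May (31), June (30), July (31), August (31): 30 + 31 + 30 + 31 + 31 = 153 days.
September 1–18, 2205: 18 days.
Total: 9 + 153 + 18 = 180 days.

180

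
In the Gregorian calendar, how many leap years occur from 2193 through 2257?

15

Years divisible by 4: 2196, 2200, …, 2256 — 16 in all.
Of these, 2200 is divisible by 100 but not 400, so not leap.
Leap years: 16 − 1 = 15.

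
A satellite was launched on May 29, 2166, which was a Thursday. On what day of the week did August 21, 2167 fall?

May 2166: 31 − 29 = 2 days remain.
Then 14 full months totalling 426 days.
August 1–21, 2167: 21 days.
Total: 2 + 426 + 21 = 449 days.
449 mod 7 = 1, so 1 day after Thursday is Friday.

Friday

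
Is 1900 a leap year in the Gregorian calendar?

No

1900 is not a leap year (divisible by 100 but not 400).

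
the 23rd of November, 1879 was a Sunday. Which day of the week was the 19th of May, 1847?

Count forward from the earlier date (May 19, 1847) to the later (November 23, 1879):
Day-of-year of May 19, 1847: 139.
Day-of-year of November 23, 1879: 327.
1847 has 365 days, so 365 − 139 = 226 days remain in 1847.
Full years 1848–1878: 23 common + 8 leap = 23×365 + 8×366 = 11323 days.
Total: 226 + 11323 + 327 = 11876 days.
11876 mod 7 = 4, so 4 days before Sunday is Wednesday.

Wednesday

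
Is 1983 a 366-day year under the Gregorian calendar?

No

1983 is not a leap year.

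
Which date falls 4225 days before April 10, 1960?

September 15, 1948

Count 4225 days before April 10, 1960:
From September 15, 1948 to September 15, 1959: 11 years, of which 2 contain a Feb 29 — 9×365 + 2×366 = 4017 days.
September 1959: 30 − 15 = 15 days remain.
Then October (31), November (30), December (31), January (31), February 1960 (29), March (31): 31 + 30 + 31 + 31 + 29 + 31 = 183 days.
April 1–10, 1960: 10 days.
Residual: 208 days.
Total: 4225 days.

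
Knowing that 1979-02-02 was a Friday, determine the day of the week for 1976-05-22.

Count forward from the earlier date (May 22, 1976) to the later (February 2, 1979):
May 22, 1976 → May 22, 1977: 365 days.
May 22, 1977 → May 22, 1978: 365 days.
May 1978: 31 − 22 = 9 days remain.
Then June (30), July (31), August (31), September (30), October (31), November (30), December (31), January (31): 30 + 31 + 31 + 30 + 31 + 30 + 31 + 31 = 245 days.
February 1–2, 1979: 2 days (1979 is not a leap year).
Residual: 256 days.
Total: 986 days.
986 mod 7 = 6, so 6 days before Friday is Saturday.

Saturday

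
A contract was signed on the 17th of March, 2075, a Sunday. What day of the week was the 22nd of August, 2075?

Thursday

March 2075: 31 − 17 = 14 days remain.
Then April (30), May (31), June (30), July (31): 30 + 31 + 30 + 31 = 122 days.
August 1–22, 2075: 22 days.
Total: 14 + 122 + 22 = 158 days.
158 mod 7 = 4, so 4 days after Sunday is Thursday.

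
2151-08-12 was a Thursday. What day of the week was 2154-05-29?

August 12, 2151 → August 12, 2152: 366 days (2152 is a leap year).
August 12, 2152 → August 12, 2153: 365 days.
August 2153: 31 − 12 = 19 days remain.
Then September (30), October (31), November (30), December (31), January (31), February 2154 (28), March (31), April (30): 30 + 31 + 30 + 31 + 31 + 28 + 31 + 30 = 242 days.
May 1–29, 2154: 29 days.
Residual: 290 days.
Total: 1021 days.
1021 mod 7 = 6, so 6 days after Thursday is Wednesday.

Wednesday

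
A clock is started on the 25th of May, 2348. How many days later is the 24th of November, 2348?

May 2348: 31 − 25 = 6 days remain.
Then June (30), July (31), August (31), September (30), October (31): 30 + 31 + 31 + 30 + 31 = 153 days.
November 1–24, 2348: 24 days.
Total: 6 + 153 + 24 = 183 days.

183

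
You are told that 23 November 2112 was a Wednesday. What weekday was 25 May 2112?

Wednesday

Count forward from the earlier date (May 25, 2112) to the later (November 23, 2112):
May 2112: 31 − 25 = 6 days remain.
Then June (30), July (31), August (31), September (30), October (31): 30 + 31 + 31 + 30 + 31 = 153 days.
November 1–23, 2112: 23 days.
Total: 6 + 153 + 23 = 182 days.
182 is a multiple of 7, so 25 May 2112 falls on the same weekday: Wednesday.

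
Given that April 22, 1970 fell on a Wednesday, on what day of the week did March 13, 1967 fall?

Count forward from the earlier date (March 13, 1967) to the later (April 22, 1970):
Day-of-year of March 13, 1967: 72.
Day-of-year of April 22, 1970: 112.
1967 has 365 days, so 365 − 72 = 293 days remain in 1967.
Full years: 1968: 366; 1969: 365. Sum = 731.
Total: 293 + 731 + 112 = 1136 days.
1136 mod 7 = 2, so 2 days before Wednesday is Monday.

Monday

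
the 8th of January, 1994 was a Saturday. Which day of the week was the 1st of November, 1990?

Count forward from the earlier date (November 1, 1990) to the later (January 8, 1994):
November 1, 1990 → November 1, 1991: 365 days.
November 1, 1991 → November 1, 1992: 366 days (1992 is a leap year).
November 1, 1992 → November 1, 1993: 365 days.
November 1993: 30 − 1 = 29 days remain.
Then December (31): 31 days.
January 1–8, 1994: 8 days.
Residual: 68 days.
Total: 1164 days.
1164 mod 7 = 2, so 2 days before Saturday is Thursday.

Thursday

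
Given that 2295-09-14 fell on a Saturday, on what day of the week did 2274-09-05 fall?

Saturday

Count forward from the earlier date (September 5, 2274) to the later (September 14, 2295):
From September 5, 2274 to September 5, 2295: 21 years, of which 5 contain a Feb 29 — 16×365 + 5×366 = 7670 days.
Within September 2295: 14 − 5 = 9 days.
Total: 7679 days.
7679 is a multiple of 7, so 2274-09-05 falls on the same weekday: Saturday.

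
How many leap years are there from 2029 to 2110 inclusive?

Years divisible by 4: 2032, 2036, …, 2108 — 20 in all.
Of these, 2100 is divisible by 100 but not 400, so not leap.
Leap years: 20 − 1 = 19.

19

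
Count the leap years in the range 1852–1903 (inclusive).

Years divisible by 4: 1852, 1856, …, 1900 — 13 in all.
Of these, 1900 is divisible by 100 but not 400, so not leap.
Leap years: 13 − 1 = 12.

12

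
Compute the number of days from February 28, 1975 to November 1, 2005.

From February 28, 1975 to February 28, 2005: 30 years, of which 8 contain a Feb 29 — 22×365 + 8×366 = 10958 days.
(2000 is a leap year (divisible by 400).)
February 2005: 28 − 28 = 0 days remain (2005 is not a leap year, so February has 28 days).
Then March (31), April (30), May (31), June (30), July (31), August (31), September (30), October (31): 31 + 30 + 31 + 30 + 31 + 31 + 30 + 31 = 245 days.
November 1, 2005: 1 day.
Residual: 246 days.
Total: 11204 days.

11204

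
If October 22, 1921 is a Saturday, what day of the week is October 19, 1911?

Count forward from the earlier date (October 19, 1911) to the later (October 22, 1921):
From October 19, 1911 to October 19, 1921: 10 years, of which 3 contain a Feb 29 — 7×365 + 3×366 = 3653 days.
Within October 1921: 22 − 19 = 3 days.
Total: 3656 days.
3656 mod 7 = 2, so 2 days before Saturday is Thursday.

Thursday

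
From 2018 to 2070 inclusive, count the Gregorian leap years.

13

Years divisible by 4: 2020, 2024, …, 2068 — 13 in all.
No century exceptions apply. Count: 13.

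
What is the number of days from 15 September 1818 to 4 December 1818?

September 1818: 30 − 15 = 15 days remain.
Then October (31), November (30): 31 + 30 = 61 days.
December 1–4, 1818: 4 days.
Total: 15 + 61 + 4 = 80 days.

80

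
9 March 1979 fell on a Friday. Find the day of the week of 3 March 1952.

Count forward from the earlier date (March 3, 1952) to the later (March 9, 1979):
Day-of-year of March 3, 1952: 63.
Day-of-year of March 9, 1979: 68.
1952 has 366 days, so 366 − 63 = 303 days remain in 1952.
Full years 1953–1978: 20 common + 6 leap = 20×365 + 6×366 = 9496 days.
Total: 303 + 9496 + 68 = 9867 days.
9867 mod 7 = 4, so 4 days before Friday is Monday.

Monday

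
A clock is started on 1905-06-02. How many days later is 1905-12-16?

June 1905: 30 − 2 = 28 days remain.
Then July (31), August (31), September (30), October (31), November (30): 31 + 31 + 30 + 31 + 30 = 153 days.
December 1–16, 1905: 16 days.
Total: 28 + 153 + 16 = 197 days.

197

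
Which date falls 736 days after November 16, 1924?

November 22, 1926

Count 736 days after November 16, 1924:
November 16, 1924 → November 16, 1925: 365 days.
November 16, 1925 → November 16, 1926: 365 days.
Within November 1926: 22 − 16 = 6 days.
Total: 736 days.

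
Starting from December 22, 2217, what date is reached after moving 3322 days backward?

November 17, 2208

Count 3322 days before December 22, 2217:
From November 17, 2208 to November 17, 2217: 9 years, of which 2 contain a Feb 29 — 7×365 + 2×366 = 3287 days.
November 2217: 30 − 17 = 13 days remain.
December 1–22, 2217: 22 days.
Residual: 35 days.
Total: 3322 days.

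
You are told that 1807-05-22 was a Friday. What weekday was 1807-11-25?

May 1807: 31 − 22 = 9 days remain.
Then June (30), July (31), August (31), September (30), October (31): 30 + 31 + 31 + 30 + 31 = 153 days.
November 1–25, 1807: 25 days.
Total: 9 + 153 + 25 = 187 days.
187 mod 7 = 5, so 5 days after Friday is Wednesday.

Wednesday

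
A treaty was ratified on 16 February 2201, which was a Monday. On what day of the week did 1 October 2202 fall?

February 16, 2201 → February 16, 2202: 365 days.
February 2202: 28 − 16 = 12 days remain (2202 is not a leap year, so February has 28 days).
Then March (31), April (30), May (31), June (30), July (31), August (31), September (30): 31 + 30 + 31 + 30 + 31 + 31 + 30 = 214 days.
October 1, 2202: 1 day.
Residual: 227 days.
Total: 592 days.
592 mod 7 = 4, so 4 days after Monday is Friday.

Friday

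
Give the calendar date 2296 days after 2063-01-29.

2069-05-13

Count 2296 days after January 29, 2063:
January 29, 2063 → January 29, 2064: 365 days.
January 29, 2064 → January 29, 2065: 366 days (2064 is a leap year).
January 29, 2065 → January 29, 2066: 365 days.
January 29, 2066 → January 29, 2067: 365 days.
January 29, 2067 → January 29, 2068: 365 days.
January 29, 2068 → January 29, 2069: 366 days (2068 is a leap year).
January 2069: 31 − 29 = 2 days remain.
Then February 2069 (28), March (31), April (30): 28 + 31 + 30 = 89 days.
May 1–13, 2069: 13 days.
Residual: 104 days.
Total: 2296 days.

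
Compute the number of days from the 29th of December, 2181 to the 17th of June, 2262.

29389

Day-of-year of December 29, 2181: 363.
Day-of-year of June 17, 2262: 168.
2181 has 365 days, so 365 − 363 = 2 days remain in 2181.
Full years 2182–2261: 61 common + 19 leap = 61×365 + 19×366 = 29219 days.
Total: 2 + 29219 + 168 = 29389 days.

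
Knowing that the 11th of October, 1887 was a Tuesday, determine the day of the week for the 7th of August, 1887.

Sunday

Count forward from the earlier date (August 7, 1887) to the later (October 11, 1887):
August 1887: 31 − 7 = 24 days remain.
Then September (30): 30 days.
October 1–11, 1887: 11 days.
Total: 24 + 30 + 11 = 65 days.
65 mod 7 = 2, so 2 days before Tuesday is Sunday.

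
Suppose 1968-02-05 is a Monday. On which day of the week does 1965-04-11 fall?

Count forward from the earlier date (April 11, 1965) to the later (February 5, 1968):
April 11, 1965 → April 11, 1966: 365 days.
April 11, 1966 → April 11, 1967: 365 days.
April 1967: 30 − 11 = 19 days remain.
Then 9 full months totalling 276 days.
February 1–5, 1968: 5 days (1968 is a leap year).
Residual: 300 days.
Total: 1030 days.
1030 mod 7 = 1, so 1 day before Monday is Sunday.

Sunday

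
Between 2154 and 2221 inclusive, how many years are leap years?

16

Years divisible by 4: 2156, 2160, …, 2220 — 17 in all.
Of these, 2200 is divisible by 100 but not 400, so not leap.
Leap years: 17 − 1 = 16.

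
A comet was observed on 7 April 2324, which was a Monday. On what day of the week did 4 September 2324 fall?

Thursday

April 2324: 30 − 7 = 23 days remain.
Then May (31), June (30), July (31), August (31): 31 + 30 + 31 + 31 = 123 days.
September 1–4, 2324: 4 days.
Total: 23 + 123 + 4 = 150 days.
150 mod 7 = 3, so 3 days after Monday is Thursday.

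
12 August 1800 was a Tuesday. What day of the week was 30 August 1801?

Sunday

Day-of-year of August 12, 1800: 224.
Day-of-year of August 30, 1801: 242.
1800 has 365 days, so 365 − 224 = 141 days remain in 1800.
Total: 141 + 242 = 383 days.
383 mod 7 = 5, so 5 days after Tuesday is Sunday.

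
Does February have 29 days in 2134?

2134 is not a leap year.

No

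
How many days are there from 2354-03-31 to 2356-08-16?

March 31, 2354 → March 31, 2355: 365 days.
March 31, 2355 → March 31, 2356: 366 days (2356 is a leap year).
March 2356: 31 − 31 = 0 days remain.
Then April (30), May (31), June (30), July (31): 30 + 31 + 30 + 31 = 122 days.
August 1–16, 2356: 16 days.
Residual: 138 days.
Total: 869 days.

869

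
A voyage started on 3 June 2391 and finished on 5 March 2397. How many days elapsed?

2102

June 3, 2391 → June 3, 2392: 366 days (2392 is a leap year).
June 3, 2392 → June 3, 2393: 365 days.
June 3, 2393 → June 3, 2394: 365 days.
June 3, 2394 → June 3, 2395: 365 days.
June 3, 2395 → June 3, 2396: 366 days (2396 is a leap year).
June 2396: 30 − 3 = 27 days remain.
Then July (31), August (31), September (30), October (31), November (30), December (31), January (31), February 2397 (28): 31 + 31 + 30 + 31 + 30 + 31 + 31 + 28 = 243 days.
March 1–5, 2397: 5 days.
Residual: 275 days.
Total: 2102 days.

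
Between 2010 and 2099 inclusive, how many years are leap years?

Years divisible by 4: 2012, 2016, …, 2096 — 22 in all.
No century exceptions apply. Count: 22.

22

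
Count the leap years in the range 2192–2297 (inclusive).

Years divisible by 4: 2192, 2196, …, 2296 — 27 in all.
Of these, 2200 is divisible by 100 but not 400, so not leap.
Leap years: 27 − 1 = 26.

26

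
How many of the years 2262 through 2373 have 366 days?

27

Years divisible by 4: 2264, 2268, …, 2372 — 28 in all.
Of these, 2300 is divisible by 100 but not 400, so not leap.
Leap years: 28 − 1 = 27.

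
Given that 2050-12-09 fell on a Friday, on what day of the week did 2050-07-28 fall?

Count forward from the earlier date (July 28, 2050) to the later (December 9, 2050):
July 2050: 31 − 28 = 3 days remain.
Then August (31), September (30), October (31), November (30): 31 + 30 + 31 + 30 = 122 days.
December 1–9, 2050: 9 days.
Total: 3 + 122 + 9 = 134 days.
134 mod 7 = 1, so 1 day before Friday is Thursday.

Thursday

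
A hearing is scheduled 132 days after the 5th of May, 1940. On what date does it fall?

the 14th of September, 1940

Count 132 days after May 5, 1940:
May 1940: 31 − 5 = 26 days remain.
Then June (30), July (31), August (31): 30 + 31 + 31 = 92 days.
September 1–14, 1940: 14 days.
Total: 26 + 92 + 14 = 132 days.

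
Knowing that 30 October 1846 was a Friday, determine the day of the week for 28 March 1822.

Thursday

Count forward from the earlier date (March 28, 1822) to the later (October 30, 1846):
From March 28, 1822 to March 28, 1846: 24 years, of which 6 contain a Feb 29 — 18×365 + 6×366 = 8766 days.
March 1846: 31 − 28 = 3 days remain.
Then April (30), May (31), June (30), July (31), August (31), September (30): 30 + 31 + 30 + 31 + 31 + 30 = 183 days.
October 1–30, 1846: 30 days.
Residual: 216 days.
Total: 8982 days.
8982 mod 7 = 1, so 1 day before Friday is Thursday.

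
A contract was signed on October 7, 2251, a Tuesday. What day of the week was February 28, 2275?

Sunday

Day-of-year of October 7, 2251: 280.
Day-of-year of February 28, 2275: 59.
2251 has 365 days, so 365 − 280 = 85 days remain in 2251.
Full years 2252–2274: 17 common + 6 leap = 17×365 + 6×366 = 8401 days.
Total: 85 + 8401 + 59 = 8545 days.
8545 mod 7 = 5, so 5 days after Tuesday is Sunday.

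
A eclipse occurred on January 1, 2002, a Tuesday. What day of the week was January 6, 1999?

Wednesday

Count forward from the earlier date (January 6, 1999) to the later (January 1, 2002):
Day-of-year of January 6, 1999: 6.
Day-of-year of January 1, 2002: 1.
1999 has 365 days, so 365 − 6 = 359 days remain in 1999.
Full years: 2000: 366; 2001: 365. Sum = 731.
Total: 359 + 731 + 1 = 1091 days.
1091 mod 7 = 6, so 6 days before Tuesday is Wednesday.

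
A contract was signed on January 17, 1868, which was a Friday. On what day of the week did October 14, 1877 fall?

Sunday

Day-of-year of January 17, 1868: 17.
Day-of-year of October 14, 1877: 287.
1868 has 366 days, so 366 − 17 = 349 days remain in 1868.
Full years 1869–1876: 6 common + 2 leap = 6×365 + 2×366 = 2922 days.
Total: 349 + 2922 + 287 = 3558 days.
3558 mod 7 = 2, so 2 days after Friday is Sunday.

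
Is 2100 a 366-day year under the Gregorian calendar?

No

2100 is not a leap year (divisible by 100 but not 400).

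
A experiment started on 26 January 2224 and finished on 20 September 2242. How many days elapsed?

From January 26, 2224 to January 26, 2242: 18 years, of which 5 contain a Feb 29 — 13×365 + 5×366 = 6575 days.
January 2242: 31 − 26 = 5 days remain.
Then February 2242 (28), March (31), April (30), May (31), June (30), July (31), August (31): 28 + 31 + 30 + 31 + 30 + 31 + 31 = 212 days.
September 1–20, 2242: 20 days.
Residual: 237 days.
Total: 6812 days.

6812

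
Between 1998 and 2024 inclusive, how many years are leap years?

7

Years divisible by 4 in [1998, 2024]: 2000, 2004, 2008, 2012, 2016, 2020, 2024.
2000 is divisible by 400, so still leap.
No century exceptions apply. Count: 7.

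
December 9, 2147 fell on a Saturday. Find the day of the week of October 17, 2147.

Tuesday

Count forward from the earlier date (October 17, 2147) to the later (December 9, 2147):
October 2147: 31 − 17 = 14 days remain.
Then November (30): 30 days.
December 1–9, 2147: 9 days.
Total: 14 + 30 + 9 = 53 days.
53 mod 7 = 4, so 4 days before Saturday is Tuesday.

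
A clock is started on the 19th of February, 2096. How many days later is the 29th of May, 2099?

1195

February 19, 2096 → February 19, 2097: 366 days (2096 is a leap year).
February 19, 2097 → February 19, 2098: 365 days.
February 19, 2098 → February 19, 2099: 365 days.
February 2099: 28 − 19 = 9 days remain (2099 is not a leap year, so February has 28 days).
Then March (31), April (30): 31 + 30 = 61 days.
May 1–29, 2099: 29 days.
Residual: 99 days.
Total: 1195 days.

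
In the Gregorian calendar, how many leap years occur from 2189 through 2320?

Years divisible by 4: 2192, 2196, …, 2320 — 33 in all.
Of these, 2200, 2300 are divisible by 100 but not 400, so not leap.
Leap years: 33 − 2 = 31.

31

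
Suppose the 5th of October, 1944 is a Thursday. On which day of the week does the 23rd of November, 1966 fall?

Wednesday

From October 5, 1944 to October 5, 1966: 22 years, of which 5 contain a Feb 29 — 17×365 + 5×366 = 8035 days.
October 1966: 31 − 5 = 26 days remain.
November 1–23, 1966: 23 days.
Residual: 49 days.
Total: 8084 days.
8084 mod 7 = 6, so 6 days after Thursday is Wednesday.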